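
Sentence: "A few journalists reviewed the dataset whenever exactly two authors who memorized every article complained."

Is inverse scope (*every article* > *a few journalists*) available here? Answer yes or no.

No

*every article* occurs within the relative clause *who memorized every article*, which is itself inside the adjunct *whenever exactly two authors who memorized every article complained*.
Two island boundaries intervene — the relative clause and the adjunct. Either alone would block QR.
There is no licit LF on which *every article* c-commands *a few journalists*.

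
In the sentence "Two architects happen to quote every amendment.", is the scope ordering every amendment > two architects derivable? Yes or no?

*every amendment* is the object of the infinitival complement of a raising predicate; raising infinitives are transparent for QR, so the two DPs are in effect clausemates.
Ordinary QR to a clause-peripheral position gives the wide-scope LF for the lower DP.

Yes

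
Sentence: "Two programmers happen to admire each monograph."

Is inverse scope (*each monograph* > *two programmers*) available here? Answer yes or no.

*each monograph* is inside a raising infinitive, which is transparent to QR (no CP barrier), so it behaves as a matrix argument.
With no island boundary between them, the object can take inverse scope over the subject via ordinary QR within the clause.

Yes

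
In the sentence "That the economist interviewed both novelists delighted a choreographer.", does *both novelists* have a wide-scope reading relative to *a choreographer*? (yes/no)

The DP *both novelists* is contained in the sentential subject *that the economist interviewed both novelists*.
Clausal subjects are scope islands; QR from inside the subject into the matrix is barred.
*both novelists* > *a choreographer* would require crossing that boundary, which is illicit.

No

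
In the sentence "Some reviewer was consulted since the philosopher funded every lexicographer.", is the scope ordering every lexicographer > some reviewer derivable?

*every lexicographer* is embedded in the adjunct clause *since the philosopher funded every lexicographer*.
The adjunct-island constraint bars QR out of an adverbial clause.
*every lexicographer* > *some reviewer* would require crossing that boundary, which is illicit.

No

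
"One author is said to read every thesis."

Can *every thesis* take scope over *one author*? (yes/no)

Yes

*every thesis* is inside a raising infinitive, which is transparent to QR (no CP barrier), so it behaves as a matrix argument.
Ordinary QR to a clause-peripheral position gives the wide-scope LF for the lower DP.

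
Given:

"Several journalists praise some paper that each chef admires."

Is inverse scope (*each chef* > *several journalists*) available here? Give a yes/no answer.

No

Structurally, *each chef* is inside the relative clause *that each chef admires* modifying *some paper*.
A relative clause is a scope island — quantifier raising cannot cross its boundary.
The inverse ordering *each chef* > *several journalists* is therefore underivable.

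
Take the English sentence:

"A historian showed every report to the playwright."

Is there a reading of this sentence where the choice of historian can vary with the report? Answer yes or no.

The paraphrase describes the scope ordering *every report* > *a historian*.
*a historian* and *every report* are co-arguments of the matrix verb, with nothing but a clause-internal boundary between them.
Ordinary QR to a clause-peripheral position gives the wide-scope LF for the lower DP.

Yes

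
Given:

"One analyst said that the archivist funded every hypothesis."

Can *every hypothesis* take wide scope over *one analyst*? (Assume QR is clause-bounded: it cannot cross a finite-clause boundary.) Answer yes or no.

Structurally, *every hypothesis* is inside the finite complement clause *that the archivist funded every hypothesis*.
Under clause-bounded QR, a quantifier in an embedded finite clause cannot raise into the matrix clause.
There is no licit LF on which *every hypothesis* c-commands *one analyst*.

No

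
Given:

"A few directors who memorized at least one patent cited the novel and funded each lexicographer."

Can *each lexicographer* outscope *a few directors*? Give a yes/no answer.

*each lexicographer* sits inside one conjunct of the coordinate structure (*funded each lexicographer*).
Asymmetric QR out of one conjunct violates the Coordinate Structure Constraint.
*each lexicographer* > *a few directors* would require crossing that boundary, which is illicit.

No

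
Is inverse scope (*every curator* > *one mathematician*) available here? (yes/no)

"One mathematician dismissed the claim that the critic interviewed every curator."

Structurally, *every curator* is inside the complex NP *the claim that the critic interviewed every curator*.
Since the clause is the complement of a nominal head, the CNPC blocks scope extraction.
*every curator* > *one mathematician* would require crossing that boundary, which is illicit.
(Only the surface reading survives: one fixed mathematician with respect to all the relevant curators.)

No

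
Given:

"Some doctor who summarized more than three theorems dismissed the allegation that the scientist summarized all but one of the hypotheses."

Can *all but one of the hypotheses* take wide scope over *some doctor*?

No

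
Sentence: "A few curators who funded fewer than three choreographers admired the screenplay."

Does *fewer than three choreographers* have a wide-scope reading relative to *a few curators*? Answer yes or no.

No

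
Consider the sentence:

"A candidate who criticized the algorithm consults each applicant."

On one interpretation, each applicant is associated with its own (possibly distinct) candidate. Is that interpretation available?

Yes

This is the *each applicant* > *a candidate* reading.
*each applicant* is a matrix argument; only *a candidate* is modified by the relative clause *who criticized the algorithm*, so the RC island is irrelevant to the target quantifier.
Since no island is crossed, the inverse ordering is licensed alongside surface scope.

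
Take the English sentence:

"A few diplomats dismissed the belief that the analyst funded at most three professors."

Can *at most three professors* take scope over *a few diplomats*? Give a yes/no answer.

No

*at most three professors* sits inside the complex NP *the belief that the analyst funded at most three professors*.
The complex NP is opaque for QR — the quantifier is frozen inside the noun's complement.
The inverse ordering *at most three professors* > *a few diplomats* is therefore underivable.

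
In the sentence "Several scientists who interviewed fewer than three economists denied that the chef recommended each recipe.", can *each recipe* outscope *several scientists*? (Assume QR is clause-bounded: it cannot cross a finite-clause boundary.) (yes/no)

No

*each recipe* occurs within the finite complement clause *that the chef recommended each recipe*.
Finite CP is the ceiling for QR here, by assumption.
Hence only narrow scope for *each recipe* (under *several scientists*) survives.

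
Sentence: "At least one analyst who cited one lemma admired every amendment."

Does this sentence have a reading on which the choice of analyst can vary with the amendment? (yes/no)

This is the *every amendment* > *at least one analyst* reading.
Although the sentence contains a relative clause (*who cited one lemma*), *every amendment* is outside it, in the matrix VP.
QR within a single clause is free, so the lower quantifier may take scope over the higher one.
So *every amendment* > *at least one analyst* is among the available readings.

Yes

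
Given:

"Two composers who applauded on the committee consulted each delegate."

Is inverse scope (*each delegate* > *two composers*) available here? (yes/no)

The relative clause *who applauded on the committee* modifies *two composers*, but *each delegate* is not inside that relative clause — it is an argument of the matrix verb.
QR within a single clause is free, so the lower quantifier may take scope over the higher one.

Yes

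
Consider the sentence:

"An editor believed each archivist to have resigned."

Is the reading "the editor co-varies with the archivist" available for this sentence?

This is the *each archivist* > *an editor* reading.
*each archivist* is an ECM subject; ECM complements are not islands, and the embedded quantifier may take matrix scope.
Nothing blocks QR of the lower DP to a position above the higher one, so inverse scope is available.

Yes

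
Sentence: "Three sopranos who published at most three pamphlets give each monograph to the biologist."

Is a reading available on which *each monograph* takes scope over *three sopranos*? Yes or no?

Yes

The RC *who published at most three pamphlets* is an island, but *each monograph* is not inside it — it is the matrix object, a clausemate of *three sopranos*.
Nothing blocks QR of the lower DP to a position above the higher one, so inverse scope is available.
The sentence is scopally ambiguous between *three sopranos* > *each monograph* and *each monograph* > *three sopranos*.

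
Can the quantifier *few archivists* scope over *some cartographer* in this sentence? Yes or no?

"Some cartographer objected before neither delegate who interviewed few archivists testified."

The DP *few archivists* is contained in the relative clause *who interviewed few archivists*, which is itself inside the adjunct *before neither delegate who interviewed few archivists testified*.
Both the relative clause and the enclosing adjunct are scope islands; QR cannot cross either.
The inverse ordering *few archivists* > *some cartographer* is therefore underivable.
(Only the surface reading survives: one fixed cartographer with respect to all the relevant archivists.)

No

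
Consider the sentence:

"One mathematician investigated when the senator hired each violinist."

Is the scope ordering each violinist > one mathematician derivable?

The target quantifier *each violinist* is part of the embedded question *when the senator hired each violinist*.
Embedded wh-clauses are opaque for QR, so the quantifier stays inside the question.
So *each violinist* cannot raise to a position above *one mathematician*.

No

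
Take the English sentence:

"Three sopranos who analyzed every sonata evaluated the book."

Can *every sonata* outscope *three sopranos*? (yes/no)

The DP *every sonata* is contained in the relative clause *who analyzed every sonata*.
QR out of a relative clause is ruled out by the relative-clause island constraint.
So *every sonata* cannot raise high enough to outscope *three sopranos*; only the surface ordering *three sopranos* > *every sonata* is available.

No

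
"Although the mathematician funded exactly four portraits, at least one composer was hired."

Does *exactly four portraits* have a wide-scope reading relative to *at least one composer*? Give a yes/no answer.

The DP *exactly four portraits* is contained in the adjunct clause *although the mathematician funded exactly four portraits*.
The adjunct-island constraint bars QR out of an adverbial clause.
There is no licit LF on which *exactly four portraits* c-commands *at least one composer*.

No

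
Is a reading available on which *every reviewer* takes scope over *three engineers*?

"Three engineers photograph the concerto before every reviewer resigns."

No

The target quantifier *every reviewer* is part of the adjunct clause *before every reviewer resigns*.
Since the clause is an adjunct (not a complement), the Adjunct Condition blocks QR across its edge.
So the wide-scope reading for *every reviewer* is blocked.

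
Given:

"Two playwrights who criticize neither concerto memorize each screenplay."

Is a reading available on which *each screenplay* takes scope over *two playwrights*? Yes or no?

Although the sentence contains a relative clause (*who criticize neither concerto*), *each screenplay* is outside it, in the matrix VP.
With no island boundary between them, the object can take inverse scope over the subject via ordinary QR within the clause.
The sentence is scopally ambiguous between *two playwrights* > *each screenplay* and *each screenplay* > *two playwrights*.

Yes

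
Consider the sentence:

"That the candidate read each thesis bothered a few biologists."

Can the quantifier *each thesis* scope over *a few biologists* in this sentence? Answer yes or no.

The target quantifier *each thesis* is part of the sentential subject *that the candidate read each thesis*.
Clausal subjects are scope islands; QR from inside the subject into the matrix is barred.
So *each thesis* cannot raise to a position above *a few biologists*.

No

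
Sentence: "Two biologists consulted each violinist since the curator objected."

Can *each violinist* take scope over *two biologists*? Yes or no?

Yes

Although there is an adjunct clause, *each violinist* is in the main clause, not inside the adjunct.
With no island boundary between them, the object can take inverse scope over the subject via ordinary QR within the clause.
So *each violinist* > *two biologists* is among the available readings.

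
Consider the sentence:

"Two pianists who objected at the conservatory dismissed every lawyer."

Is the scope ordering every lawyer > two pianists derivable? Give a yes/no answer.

Yes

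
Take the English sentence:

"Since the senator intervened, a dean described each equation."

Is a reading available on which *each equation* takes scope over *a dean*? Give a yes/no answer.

The adjunct clause does not contain *each equation*, which is the matrix object.
Since no island is crossed, the inverse ordering is licensed alongside surface scope.

Yes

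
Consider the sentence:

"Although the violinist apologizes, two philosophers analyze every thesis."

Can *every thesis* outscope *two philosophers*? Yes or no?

Yes

Although there is an adjunct clause, *every thesis* is in the main clause, not inside the adjunct.
Ordinary QR to a clause-peripheral position gives the wide-scope LF for the lower DP.
Both orderings are possible: *two philosophers* > *every thesis* and *every thesis* > *two philosophers*.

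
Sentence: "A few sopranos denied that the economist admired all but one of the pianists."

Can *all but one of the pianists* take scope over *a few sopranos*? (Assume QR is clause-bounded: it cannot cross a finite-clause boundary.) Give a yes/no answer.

*all but one of the pianists* sits inside the finite complement clause *that the economist admired all but one of the pianists*.
With QR restricted to its own tensed clause, the embedded quantifier cannot reach a matrix scope position.
So the wide-scope reading for *all but one of the pianists* is blocked.

No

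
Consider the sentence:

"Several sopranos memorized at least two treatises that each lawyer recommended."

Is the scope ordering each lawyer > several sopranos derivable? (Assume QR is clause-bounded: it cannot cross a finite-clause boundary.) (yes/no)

No

*each lawyer* is embedded in the relative clause *that each lawyer recommended* modifying *at least two treatises*.
Quantifiers inside a relative clause are trapped there; the RC boundary blocks QR.
Hence only narrow scope for *each lawyer* (under *several sopranos*) survives.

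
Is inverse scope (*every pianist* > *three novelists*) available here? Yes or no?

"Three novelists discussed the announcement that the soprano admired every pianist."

*every pianist* occurs within the complex NP *the announcement that the soprano admired every pianist*.
A that-clause complement to a noun is an island; QR cannot cross the NP boundary.
The inverse ordering *every pianist* > *three novelists* is therefore underivable.

No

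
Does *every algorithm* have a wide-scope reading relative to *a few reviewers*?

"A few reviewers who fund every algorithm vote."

*every algorithm* sits inside the relative clause *who fund every algorithm*.
Relative clauses block scope extraction: QR cannot target a position outside the modified NP.
*every algorithm* is confined to the island and cannot take scope over *a few reviewers*.

No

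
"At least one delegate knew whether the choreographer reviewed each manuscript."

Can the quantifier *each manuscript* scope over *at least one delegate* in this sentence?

No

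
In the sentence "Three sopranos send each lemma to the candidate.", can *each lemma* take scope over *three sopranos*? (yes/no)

*three sopranos* and *each lemma* are co-arguments of the matrix verb, with nothing but a clause-internal boundary between them.
QR within a single clause is free, so the lower quantifier may take scope over the higher one.

Yes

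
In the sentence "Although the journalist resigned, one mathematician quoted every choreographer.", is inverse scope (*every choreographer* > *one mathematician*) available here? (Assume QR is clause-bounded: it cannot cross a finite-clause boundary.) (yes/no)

Yes

*every choreographer* is a matrix argument; the adjunct is an island but the target quantifier is outside it.
With no island boundary between them, the object can take inverse scope over the subject via ordinary QR within the clause.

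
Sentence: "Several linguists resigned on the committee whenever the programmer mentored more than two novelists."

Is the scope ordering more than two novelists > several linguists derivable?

No

*more than two novelists* is embedded in the adjunct clause *whenever the programmer mentored more than two novelists*.
Scope out of an adjunct clause is unavailable: QR respects the adjunct-island constraint.
There is no licit LF on which *more than two novelists* c-commands *several linguists*.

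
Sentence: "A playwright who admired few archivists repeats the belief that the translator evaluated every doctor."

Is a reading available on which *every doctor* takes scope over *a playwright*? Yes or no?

No

*every doctor* is embedded in the complex NP *the belief that the translator evaluated every doctor*.
Since the clause is the complement of a nominal head, the CNPC blocks scope extraction.
*every doctor* > *a playwright* would require crossing that boundary, which is illicit.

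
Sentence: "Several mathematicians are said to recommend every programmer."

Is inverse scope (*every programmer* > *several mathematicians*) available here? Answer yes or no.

Yes

Infinitival complements of raising predicates do not block QR; *every programmer* and *several mathematicians* are effectively clausemates.
Clause-internal QR can adjoin the lower DP above the subject, yielding the inverse reading.
The sentence is scopally ambiguous between *several mathematicians* > *every programmer* and *every programmer* > *several mathematicians*.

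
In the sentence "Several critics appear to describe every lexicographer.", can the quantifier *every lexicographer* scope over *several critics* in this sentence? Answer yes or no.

Infinitival complements of raising predicates do not block QR; *every lexicographer* and *several critics* are effectively clausemates.
Since no island is crossed, the inverse ordering is licensed alongside surface scope.

Yes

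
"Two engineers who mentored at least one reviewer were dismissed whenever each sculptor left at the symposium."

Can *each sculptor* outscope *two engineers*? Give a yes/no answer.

No

*each sculptor* sits inside the adjunct clause *whenever each sculptor left at the symposium*.
The adjunct-island constraint bars QR out of an adverbial clause.
The inverse ordering *each sculptor* > *two engineers* is therefore underivable.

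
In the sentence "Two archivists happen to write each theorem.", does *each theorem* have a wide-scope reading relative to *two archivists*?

Yes

Infinitival complements of raising predicates do not block QR; *each theorem* and *two archivists* are effectively clausemates.
Ordinary QR to a clause-peripheral position gives the wide-scope LF for the lower DP.
So *each theorem* > *two archivists* is among the available readings.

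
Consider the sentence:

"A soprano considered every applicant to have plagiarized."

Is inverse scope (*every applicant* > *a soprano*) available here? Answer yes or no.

Yes

*every applicant* is the subject of an ECM infinitive — the infinitival complement of an ECM verb is not a scope island, so *every applicant* can raise into the matrix clause.
With no island boundary between them, the object can take inverse scope over the subject via ordinary QR within the clause.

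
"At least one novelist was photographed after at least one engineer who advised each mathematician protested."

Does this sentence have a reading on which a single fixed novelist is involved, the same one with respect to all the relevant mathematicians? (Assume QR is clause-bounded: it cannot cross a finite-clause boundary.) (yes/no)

Yes

The paraphrase describes the scope ordering *at least one novelist* > *each mathematician*.
That is the surface-scope ordering, which is always one of the available readings — island constraints only ever restrict inverse scope.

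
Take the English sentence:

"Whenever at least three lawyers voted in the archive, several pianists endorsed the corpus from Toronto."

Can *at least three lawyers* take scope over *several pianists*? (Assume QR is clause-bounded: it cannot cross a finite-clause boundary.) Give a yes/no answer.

*at least three lawyers* occurs within the adjunct clause *whenever at least three lawyers voted in the archive*.
Adverbial clauses are not L-marked, so they are barriers for QR — the quantifier cannot escape the adjunct.
The ordering *at least three lawyers* > *several pianists* is therefore underivable.

No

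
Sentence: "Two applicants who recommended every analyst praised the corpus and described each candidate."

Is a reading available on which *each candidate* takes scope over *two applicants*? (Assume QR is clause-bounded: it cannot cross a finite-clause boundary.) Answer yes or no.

No

*each candidate* is embedded in one conjunct of the coordinate structure (*described each candidate*).
A quantifier cannot raise out of one conjunct of a coordination across the whole coordinate structure — the CSC applies to QR.
So the wide-scope reading for *each candidate* is blocked.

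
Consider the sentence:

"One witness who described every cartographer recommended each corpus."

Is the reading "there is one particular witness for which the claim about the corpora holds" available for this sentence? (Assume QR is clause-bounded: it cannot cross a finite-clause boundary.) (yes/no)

Yes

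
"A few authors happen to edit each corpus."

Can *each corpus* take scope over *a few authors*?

Yes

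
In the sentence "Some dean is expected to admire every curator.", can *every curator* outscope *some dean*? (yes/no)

Yes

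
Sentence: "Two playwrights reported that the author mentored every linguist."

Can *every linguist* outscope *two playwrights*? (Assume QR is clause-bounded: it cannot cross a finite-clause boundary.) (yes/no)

No

Structurally, *every linguist* is inside the finite complement clause *that the author mentored every linguist*.
Finite CP is the ceiling for QR here, by assumption.
The inverse ordering *every linguist* > *two playwrights* is therefore underivable.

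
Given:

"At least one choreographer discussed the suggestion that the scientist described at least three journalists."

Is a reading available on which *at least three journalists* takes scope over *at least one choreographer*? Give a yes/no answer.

*at least three journalists* occurs within the complex NP *the suggestion that the scientist described at least three journalists*.
The Complex NP Constraint bars QR out of the complement clause of a noun.
There is no licit LF on which *at least three journalists* c-commands *at least one choreographer*.

No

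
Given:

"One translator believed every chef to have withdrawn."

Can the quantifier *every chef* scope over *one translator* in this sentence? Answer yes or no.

*every chef* is the subject of an ECM infinitive — the infinitival complement of an ECM verb is not a scope island, so *every chef* can raise into the matrix clause.
Nothing blocks QR of the lower DP to a position above the higher one, so inverse scope is available.

Yes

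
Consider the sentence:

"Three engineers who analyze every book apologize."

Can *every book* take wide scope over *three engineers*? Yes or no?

No

Structurally, *every book* is inside the relative clause *who analyze every book*.
Relative clauses block scope extraction: QR cannot target a position outside the modified NP.
*every book* > *three engineers* would require crossing that boundary, which is illicit.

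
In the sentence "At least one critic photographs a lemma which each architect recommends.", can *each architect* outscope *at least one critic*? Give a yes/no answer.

No

The DP *each architect* is contained in the relative clause *which each architect recommends* modifying *a lemma*.
The relative clause forms an island for QR, so the quantifier is confined to the head noun's restrictor.
So *each architect* cannot raise to a position above *at least one critic*.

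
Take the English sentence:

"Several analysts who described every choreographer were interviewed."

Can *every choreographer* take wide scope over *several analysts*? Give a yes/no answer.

No

The target quantifier *every choreographer* is part of the relative clause *who described every choreographer*.
A relative clause is a scope island — quantifier raising cannot cross its boundary.
*every choreographer* > *several analysts* would require crossing that boundary, which is illicit.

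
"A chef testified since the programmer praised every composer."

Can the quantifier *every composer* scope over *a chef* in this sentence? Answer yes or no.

No

*every composer* sits inside the adjunct clause *since the programmer praised every composer*.
Scope out of an adjunct clause is unavailable: QR respects the adjunct-island constraint.
So the wide-scope reading for *every composer* is blocked.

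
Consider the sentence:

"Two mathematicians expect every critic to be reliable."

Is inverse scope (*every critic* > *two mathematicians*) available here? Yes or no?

Yes

ECM infinitives lack a CP barrier, so *every critic* can QR over the matrix subject *two mathematicians*.
Clause-internal QR can adjoin the lower DP above the subject, yielding the inverse reading.
So *every critic* > *two mathematicians* is among the available readings.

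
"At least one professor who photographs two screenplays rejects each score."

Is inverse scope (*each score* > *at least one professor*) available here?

*each score* sits in the matrix clause, not in the relative clause on *at least one professor*.
With no island boundary between them, the object can take inverse scope over the subject via ordinary QR within the clause.
So *each score* > *at least one professor* is among the available readings.

Yes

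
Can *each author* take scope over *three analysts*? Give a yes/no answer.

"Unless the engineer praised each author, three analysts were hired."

No

*each author* sits inside the adjunct clause *unless the engineer praised each author*.
Adverbial clauses are not L-marked, so they are barriers for QR — the quantifier cannot escape the adjunct.
*each author* > *three analysts* would require crossing that boundary, which is illicit.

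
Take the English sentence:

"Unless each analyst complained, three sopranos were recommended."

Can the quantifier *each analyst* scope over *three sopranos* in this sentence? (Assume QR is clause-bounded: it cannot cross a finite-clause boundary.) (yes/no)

No

*each analyst* is embedded in the adjunct clause *unless each analyst complained*.
Since the clause is an adjunct (not a complement), the Adjunct Condition blocks QR across its edge.
*each analyst* > *three sopranos* would require crossing that boundary, which is illicit.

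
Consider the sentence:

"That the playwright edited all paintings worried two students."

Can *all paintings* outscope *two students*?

No

The target quantifier *all paintings* is part of the sentential subject *that the playwright edited all paintings*.
Clausal subjects are scope islands; QR from inside the subject into the matrix is barred.
*all paintings* > *two students* would require crossing that boundary, which is illicit.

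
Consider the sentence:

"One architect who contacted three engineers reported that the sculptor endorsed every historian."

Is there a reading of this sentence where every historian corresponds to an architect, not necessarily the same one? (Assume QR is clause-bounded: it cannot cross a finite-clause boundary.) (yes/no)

This is the *every historian* > *one architect* reading.
*every historian* sits inside the finite complement clause *that the sculptor endorsed every historian*.
Given the clause-boundedness assumption, QR cannot cross the finite CP into the matrix.
*every historian* is confined to the island and cannot take scope over *one architect*.

No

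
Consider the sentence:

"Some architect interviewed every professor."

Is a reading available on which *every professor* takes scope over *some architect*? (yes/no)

*every professor* and *some architect* are in the same minimal clause.
Clause-internal QR can adjoin the lower DP above the subject, yielding the inverse reading.
Both orderings are possible: *some architect* > *every professor* and *every professor* > *some architect*.

Yes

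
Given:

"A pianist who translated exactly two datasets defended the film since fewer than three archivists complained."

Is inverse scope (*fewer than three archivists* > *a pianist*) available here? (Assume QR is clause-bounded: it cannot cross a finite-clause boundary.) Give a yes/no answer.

*fewer than three archivists* is embedded in the adjunct clause *since fewer than three archivists complained*.
The adjunct-island constraint bars QR out of an adverbial clause.
So *fewer than three archivists* cannot raise to a position above *a pianist*.

No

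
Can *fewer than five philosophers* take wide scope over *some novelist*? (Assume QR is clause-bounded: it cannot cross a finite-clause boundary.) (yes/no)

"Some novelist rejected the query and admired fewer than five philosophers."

The DP *fewer than five philosophers* is contained in one conjunct of the coordinate structure (*admired fewer than five philosophers*).
Coordinate structures are islands for non-across-the-board movement, QR included.
So *fewer than five philosophers* cannot raise high enough to outscope *some novelist*; only the surface ordering *some novelist* > *fewer than five philosophers* is available.
(Only the surface reading survives: one fixed novelist with respect to all the relevant philosophers.)

No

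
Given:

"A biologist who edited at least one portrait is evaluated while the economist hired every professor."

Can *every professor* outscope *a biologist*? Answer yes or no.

*every professor* is embedded in the adjunct clause *while the economist hired every professor*.
Adjuncts are opaque for quantifier raising; a quantifier in an adjunct stays inside it.
So *every professor* cannot raise to a position above *a biologist*.
(Only the surface reading survives: one fixed biologist with respect to all the relevant professors.)

No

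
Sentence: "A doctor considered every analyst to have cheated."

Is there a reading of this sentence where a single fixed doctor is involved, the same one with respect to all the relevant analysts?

Yes

The paraphrase describes the scope ordering *a doctor* > *every analyst*.
Nothing needs to raise for *a doctor* > *every analyst*, so no island constraint is at stake.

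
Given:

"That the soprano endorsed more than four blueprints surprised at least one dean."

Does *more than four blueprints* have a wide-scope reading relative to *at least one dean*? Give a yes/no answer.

Structurally, *more than four blueprints* is inside the sentential subject *that the soprano endorsed more than four blueprints*.
The Sentential Subject Constraint rules out raising the quantifier out of the that-clause subject.
There is no licit LF on which *more than four blueprints* c-commands *at least one dean*.

No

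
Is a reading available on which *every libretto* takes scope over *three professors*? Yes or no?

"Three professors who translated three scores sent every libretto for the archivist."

Yes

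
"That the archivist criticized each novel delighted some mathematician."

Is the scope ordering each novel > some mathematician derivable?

No

*each novel* occurs within the sentential subject *that the archivist criticized each novel*.
The subject-island constraint blocks QR out of a clausal subject.
The ordering *each novel* > *some mathematician* is therefore underivable.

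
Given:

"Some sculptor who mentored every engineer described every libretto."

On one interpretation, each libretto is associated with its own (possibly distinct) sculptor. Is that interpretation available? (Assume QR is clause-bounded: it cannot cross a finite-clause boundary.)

Yes

This is the *every libretto* > *some sculptor* reading.
*every libretto* sits in the matrix clause, not in the relative clause on *some sculptor*.
With no island boundary between them, the object can take inverse scope over the subject via ordinary QR within the clause.
Both orderings are possible: *some sculptor* > *every libretto* and *every libretto* > *some sculptor*.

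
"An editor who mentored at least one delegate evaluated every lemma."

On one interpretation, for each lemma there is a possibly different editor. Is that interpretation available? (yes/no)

Yes

This is the *every lemma* > *an editor* reading.
*every lemma* is a matrix argument; only *an editor* is modified by the relative clause *who mentored at least one delegate*, so the RC island is irrelevant to the target quantifier.
Since no island is crossed, the inverse ordering is licensed alongside surface scope.
Both orderings are possible: *an editor* > *every lemma* and *every lemma* > *an editor*.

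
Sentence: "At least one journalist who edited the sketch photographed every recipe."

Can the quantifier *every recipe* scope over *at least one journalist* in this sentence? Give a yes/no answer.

Yes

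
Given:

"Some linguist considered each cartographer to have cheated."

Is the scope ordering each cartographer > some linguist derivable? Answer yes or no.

Yes

The ECM infinitive is scope-transparent — *each cartographer* is free to raise above *some linguist*.
With no island boundary between them, the object can take inverse scope over the subject via ordinary QR within the clause.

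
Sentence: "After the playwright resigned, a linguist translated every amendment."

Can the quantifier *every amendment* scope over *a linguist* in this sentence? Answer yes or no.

Although there is an adjunct clause, *every amendment* is in the main clause, not inside the adjunct.
No island intervenes, so both surface and inverse scope are derivable.

Yes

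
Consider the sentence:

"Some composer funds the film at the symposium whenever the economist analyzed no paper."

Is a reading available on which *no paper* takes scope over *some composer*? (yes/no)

No

*no paper* occurs within the adjunct clause *whenever the economist analyzed no paper*.
Adverbial clauses are not L-marked, so they are barriers for QR — the quantifier cannot escape the adjunct.
Hence only narrow scope for *no paper* (under *some composer*) survives.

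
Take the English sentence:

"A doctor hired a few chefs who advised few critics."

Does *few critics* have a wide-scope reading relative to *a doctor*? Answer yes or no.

No

*few critics* sits inside the relative clause *who advised few critics* modifying *a few chefs*.
Quantifiers inside a relative clause are trapped there; the RC boundary blocks QR.
*few critics* > *a doctor* would require crossing that boundary, which is illicit.
(Only the surface reading survives: one fixed doctor with respect to all the relevant critics.)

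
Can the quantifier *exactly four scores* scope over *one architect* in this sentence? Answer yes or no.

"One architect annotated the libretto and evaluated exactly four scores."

No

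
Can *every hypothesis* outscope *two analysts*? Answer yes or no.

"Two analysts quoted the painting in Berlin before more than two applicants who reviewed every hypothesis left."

No

The DP *every hypothesis* is contained in the relative clause *who reviewed every hypothesis*, which is itself inside the adjunct *before more than two applicants who reviewed every hypothesis left*.
The quantifier would have to escape first the RC and then the adjunct — two independent island violations.
*every hypothesis* > *two analysts* would require crossing that boundary, which is illicit.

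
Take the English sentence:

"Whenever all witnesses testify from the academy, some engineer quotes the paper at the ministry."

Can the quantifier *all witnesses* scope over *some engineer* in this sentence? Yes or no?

*all witnesses* occurs within the adjunct clause *whenever all witnesses testify from the academy*.
Adverbial clauses are not L-marked, so they are barriers for QR — the quantifier cannot escape the adjunct.
*all witnesses* > *some engineer* would require crossing that boundary, which is illicit.

No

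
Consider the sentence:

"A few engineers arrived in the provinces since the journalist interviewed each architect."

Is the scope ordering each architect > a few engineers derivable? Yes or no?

The DP *each architect* is contained in the adjunct clause *since the journalist interviewed each architect*.
Adverbial clauses are not L-marked, so they are barriers for QR — the quantifier cannot escape the adjunct.
So *each architect* cannot raise high enough to outscope *a few engineers*; only the surface ordering *a few engineers* > *each architect* is available.

No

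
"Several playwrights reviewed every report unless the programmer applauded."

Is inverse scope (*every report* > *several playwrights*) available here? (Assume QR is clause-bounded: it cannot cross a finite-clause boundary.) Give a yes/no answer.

The adjunct island is irrelevant here — *every report* and *several playwrights* are both in the matrix clause.
Since no island is crossed, the inverse ordering is licensed alongside surface scope.

Yes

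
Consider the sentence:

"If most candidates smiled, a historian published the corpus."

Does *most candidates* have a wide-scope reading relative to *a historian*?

No

*most candidates* is embedded in the adjunct clause *if most candidates smiled*.
Adjuncts are opaque for quantifier raising; a quantifier in an adjunct stays inside it.
*most candidates* is confined to the island and cannot take scope over *a historian*.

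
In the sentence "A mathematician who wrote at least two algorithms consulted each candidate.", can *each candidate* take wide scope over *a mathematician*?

Yes

The relative clause *who wrote at least two algorithms* modifies *a mathematician*, but *each candidate* is not inside that relative clause — it is an argument of the matrix verb.
No island intervenes, so both surface and inverse scope are derivable.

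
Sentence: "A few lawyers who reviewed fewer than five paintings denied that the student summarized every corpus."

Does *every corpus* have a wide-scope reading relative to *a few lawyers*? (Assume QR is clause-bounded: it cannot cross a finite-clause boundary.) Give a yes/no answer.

*every corpus* sits inside the finite complement clause *that the student summarized every corpus*.
QR is clause-bounded, so the finite complement is a scope island for the embedded quantifier.
There is no licit LF on which *every corpus* c-commands *a few lawyers*.

No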